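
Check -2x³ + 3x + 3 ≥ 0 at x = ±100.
x = 100: LHS = -2·100³ + 3·100 + 3 = -1999697; -1999697 ≥ 0 — FAILS
x = -100: LHS = -2·(-100)³ + 3·(-100) + 3 = 1999703; 1999703 ≥ 0 — holds

Answer: Partially: fails for x = 100, holds for x = -100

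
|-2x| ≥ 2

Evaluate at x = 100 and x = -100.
x = 100: LHS = |-2·100| = |-200| = 200; 200 ≥ 2 — holds
x = -100: LHS = |-2·(-100)| = |200| = 200; 200 ≥ 2 — holds

Answer: Yes, holds for both x = 100 and x = -100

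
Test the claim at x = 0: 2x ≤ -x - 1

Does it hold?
x = 0: LHS = 2·0 = 0, RHS = -0 - 1 = -1; 0 ≤ -1 — FAILS

The relation fails at x = 0, so x = 0 is a counterexample.

Answer: No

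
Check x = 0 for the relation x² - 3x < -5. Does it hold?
x = 0: LHS = 0² - 3·0 = 0; 0 < -5 — FAILS

The relation fails at x = 0, so x = 0 is a counterexample.

Answer: No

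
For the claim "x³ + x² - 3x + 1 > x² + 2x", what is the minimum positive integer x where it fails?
Testing positive integers:
x = 1: LHS = 1³ + 1² - 3·1 + 1 = 0, RHS = 1² + 2·1 = 3; 0 > 3 — FAILS  ← smallest positive counterexample

Answer: x = 1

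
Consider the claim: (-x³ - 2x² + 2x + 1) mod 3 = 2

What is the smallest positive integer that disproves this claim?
Testing positive integers:
x = 1: LHS = (-1³ - 2·1² + 2·1 + 1) mod 3 = 0 mod 3 = 0; 0 = 2 — FAILS  ← smallest positive counterexample

Answer: x = 1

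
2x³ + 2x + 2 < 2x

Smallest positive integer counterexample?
Testing positive integers:
x = 1: LHS = 2·1³ + 2·1 + 2 = 6, RHS = 2·1 = 2; 6 < 2 — FAILS  ← smallest positive counterexample

Answer: x = 1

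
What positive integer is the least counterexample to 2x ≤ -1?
Testing positive integers:
x = 1: LHS = 2·1 = 2; 2 ≤ -1 — FAILS  ← smallest positive counterexample

Answer: x = 1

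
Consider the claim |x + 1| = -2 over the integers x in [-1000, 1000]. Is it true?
The claim fails at x = 0:
x = 0: LHS = |0 + 1| = |1| = 1; 1 = -2 — FAILS

Because a single integer refutes it, the statement is false.

Answer: False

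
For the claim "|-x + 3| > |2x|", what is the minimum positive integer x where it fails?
Testing positive integers:
x = 1: LHS = |-1 + 3| = |2| = 2, RHS = |2·1| = |2| = 2; 2 > 2 — FAILS  ← smallest positive counterexample

Answer: x = 1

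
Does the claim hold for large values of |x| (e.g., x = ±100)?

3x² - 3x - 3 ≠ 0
x = 100: LHS = 3·100² - 3·100 - 3 = 29697; 29697 ≠ 0 — holds
x = -100: LHS = 3·(-100)² - 3·(-100) - 3 = 30297; 30297 ≠ 0 — holds

Answer: Yes, holds for both x = 100 and x = -100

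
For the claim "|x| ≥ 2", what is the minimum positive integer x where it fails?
Testing positive integers:
x = 1: LHS = |1| = 1; 1 ≥ 2 — FAILS  ← smallest positive counterexample

Answer: x = 1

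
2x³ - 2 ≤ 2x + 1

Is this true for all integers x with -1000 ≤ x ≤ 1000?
The claim fails at x = 2:
x = 2: LHS = 2·2³ - 2 = 14, RHS = 2·2 + 1 = 5; 14 ≤ 5 — FAILS

Because a single integer refutes it, the statement is false.

Answer: False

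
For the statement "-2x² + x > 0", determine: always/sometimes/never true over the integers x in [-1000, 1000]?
Over all integers in [-1000, 1000], LHS − RHS is largest at x = 0, where it equals 0:
x = 0: LHS = -2·0² + 0 = 0; 0 > 0 — FAILS
At the ends of the range:
x = -1000: LHS = -2·(-1000)² + (-1000) = -2001000; -2001000 > 0 — FAILS
x = 1000: LHS = -2·1000² + 1000 = -1999000; -1999000 > 0 — FAILS
Hence LHS − RHS is never positive, i.e. LHS ≤ RHS throughout, so the claimed relation (>) fails for every integer in [-1000, 1000].

No integer in the range satisfies it.

Answer: Never true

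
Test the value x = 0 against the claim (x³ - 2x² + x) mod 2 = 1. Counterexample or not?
Substitute x = 0 into the relation:
x = 0: LHS = (0³ - 2·0² + 0) mod 2 = 0 mod 2 = 0; 0 = 1 — FAILS

Since the claim fails at x = 0, this value is a counterexample.

Answer: Yes, x = 0 is a counterexample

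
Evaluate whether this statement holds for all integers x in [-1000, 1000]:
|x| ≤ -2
The claim fails at x = 0:
x = 0: LHS = |0| = 0; 0 ≤ -2 — FAILS

Because a single integer refutes it, the statement is false.

Answer: False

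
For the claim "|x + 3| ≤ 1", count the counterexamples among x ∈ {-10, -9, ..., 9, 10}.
Counterexamples in [-10, 10]: {-10, -9, -8, -7, -6, -5, -1, 0, 1, 2, 3, 4, 5, 6, 7, 8, 9, 10}.

Counting them gives 18 values.

Answer: 18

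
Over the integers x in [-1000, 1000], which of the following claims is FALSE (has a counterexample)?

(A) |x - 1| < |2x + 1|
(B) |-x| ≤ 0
(A) x = 0: LHS = |0 - 1| = |-1| = 1, RHS = |2·0 + 1| = |1| = 1; 1 < 1 — FAILS
(B) x = 1: LHS = |-1| = 1; 1 ≤ 0 — FAILS

Answer: Both A and B are false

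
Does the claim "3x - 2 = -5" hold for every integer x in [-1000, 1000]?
The claim fails at x = 0:
x = 0: LHS = 3·0 - 2 = -2; -2 = -5 — FAILS

Because a single integer refutes it, the statement is false.

Answer: False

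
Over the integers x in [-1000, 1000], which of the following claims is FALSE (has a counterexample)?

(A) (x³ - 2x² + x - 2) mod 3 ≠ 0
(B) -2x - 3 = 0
(A) x = -1: LHS = ((-1)³ - 2·(-1)² + (-1) - 2) mod 3 = (-6) mod 3 = 0; 0 ≠ 0 — FAILS
(B) x = 0: LHS = -2·0 - 3 = -3; -3 = 0 — FAILS

Answer: Both A and B are false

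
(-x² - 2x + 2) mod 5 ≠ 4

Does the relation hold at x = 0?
x = 0: LHS = (-0² - 2·0 + 2) mod 5 = 2 mod 5 = 2; 2 ≠ 4 — holds

The relation is satisfied at x = 0.

Answer: Yes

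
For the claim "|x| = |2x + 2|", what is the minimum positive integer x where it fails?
Testing positive integers:
x = 1: LHS = |1| = 1, RHS = |2·1 + 2| = |4| = 4; 1 = 4 — FAILS  ← smallest positive counterexample

Answer: x = 1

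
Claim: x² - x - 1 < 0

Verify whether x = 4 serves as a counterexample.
Substitute x = 4 into the relation:
x = 4: LHS = 4² - 4 - 1 = 11; 11 < 0 — FAILS

Since the claim fails at x = 4, this value is a counterexample.

Answer: Yes, x = 4 is a counterexample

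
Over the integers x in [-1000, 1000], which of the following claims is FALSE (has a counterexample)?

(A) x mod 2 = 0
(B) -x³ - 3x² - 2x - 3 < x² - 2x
(A) x = 1: LHS = 1 mod 2 = 1; 1 = 0 — FAILS
(B) x = -5: LHS = -(-5)³ - 3·(-5)² - 2·(-5) - 3 = 57, RHS = (-5)² - 2·(-5) = 35; 57 < 35 — FAILS

Answer: Both A and B are false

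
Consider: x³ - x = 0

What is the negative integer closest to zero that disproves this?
Testing negative integers from -1 downward:
x = -1: LHS = (-1)³ - (-1) = 0; 0 = 0 — holds
x = -2: LHS = (-2)³ - (-2) = -6; -6 = 0 — FAILS  ← closest negative counterexample to 0

Answer: x = -2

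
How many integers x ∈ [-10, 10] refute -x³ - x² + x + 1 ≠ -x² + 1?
Counterexamples in [-10, 10]: {-1, 0, 1}.

Counting them gives 3 values.

Answer: 3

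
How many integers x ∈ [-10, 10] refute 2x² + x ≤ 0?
Counterexamples in [-10, 10]: {-10, -9, -8, -7, -6, -5, -4, -3, -2, -1, 1, 2, 3, 4, 5, 6, 7, 8, 9, 10}.

Counting them gives 20 values.

Answer: 20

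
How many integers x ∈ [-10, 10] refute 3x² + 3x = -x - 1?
Counterexamples in [-10, 10]: {-10, -9, -8, -7, -6, -5, -4, -3, -2, 0, 1, 2, 3, 4, 5, 6, 7, 8, 9, 10}.

Counting them gives 20 values.

Answer: 20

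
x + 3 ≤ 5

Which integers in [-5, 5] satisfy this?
Holds for: {-5, -4, -3, -2, -1, 0, 1, 2}
Fails for: {3, 4, 5}

Answer: {-5, -4, -3, -2, -1, 0, 1, 2}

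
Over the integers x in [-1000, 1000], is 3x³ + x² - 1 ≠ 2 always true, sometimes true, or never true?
Track d = LHS − RHS over the integers in [-1000, 1000]. Equality would need d = 0, but d changes sign only between consecutive integers, jumping over 0:
x = 0: LHS = 3·0³ + 0² - 1 = -1; -1 ≠ 2 — holds  (d = -3)
x = 1: LHS = 3·1³ + 1² - 1 = 3; 3 ≠ 2 — holds  (d = 1)
Away from these crossings d keeps a constant sign, and checking every integer in [-1000, 1000] confirms d ≠ 0 throughout. Hence the two sides are never equal, so the relation holds for every integer in [-1000, 1000].

No counterexample exists.

Answer: Always true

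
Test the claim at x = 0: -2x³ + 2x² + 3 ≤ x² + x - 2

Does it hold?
x = 0: LHS = -2·0³ + 2·0² + 3 = 3, RHS = 0² + 0 - 2 = -2; 3 ≤ -2 — FAILS

The relation fails at x = 0, so x = 0 is a counterexample.

Answer: No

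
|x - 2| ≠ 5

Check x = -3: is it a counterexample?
Substitute x = -3 into the relation:
x = -3: LHS = |(-3) - 2| = |-5| = 5; 5 ≠ 5 — FAILS

Since the claim fails at x = -3, this value is a counterexample.

Answer: Yes, x = -3 is a counterexample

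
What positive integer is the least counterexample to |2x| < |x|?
Testing positive integers:
x = 1: LHS = |2·1| = |2| = 2, RHS = |1| = 1; 2 < 1 — FAILS  ← smallest positive counterexample

Answer: x = 1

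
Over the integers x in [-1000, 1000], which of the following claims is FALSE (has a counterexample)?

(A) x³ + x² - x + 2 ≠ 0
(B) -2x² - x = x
(A) x = -2: LHS = (-2)³ + (-2)² - (-2) + 2 = 0; 0 ≠ 0 — FAILS
(B) x = 1: LHS = -2·1² - 1 = -3; -3 = 1 — FAILS

Answer: Both A and B are false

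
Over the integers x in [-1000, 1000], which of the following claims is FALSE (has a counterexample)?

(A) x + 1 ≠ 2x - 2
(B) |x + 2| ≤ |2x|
(A) x = 3: LHS = 3 + 1 = 4, RHS = 2·3 - 2 = 4; 4 ≠ 4 — FAILS
(B) x = 0: LHS = |0 + 2| = |2| = 2, RHS = |2·0| = |0| = 0; 2 ≤ 0 — FAILS

Answer: Both A and B are false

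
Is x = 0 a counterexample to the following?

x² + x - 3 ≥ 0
Substitute x = 0 into the relation:
x = 0: LHS = 0² + 0 - 3 = -3; -3 ≥ 0 — FAILS

Since the claim fails at x = 0, this value is a counterexample.

Answer: Yes, x = 0 is a counterexample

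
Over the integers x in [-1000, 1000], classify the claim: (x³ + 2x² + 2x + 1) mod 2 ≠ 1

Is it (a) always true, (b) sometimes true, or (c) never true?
Holds at x = 1: LHS = (1³ + 2·1² + 2·1 + 1) mod 2 = 6 mod 2 = 0; 0 ≠ 1 — holds
Fails at x = 0: LHS = (0³ + 2·0² + 2·0 + 1) mod 2 = 1 mod 2 = 1; 1 ≠ 1 — FAILS
It is satisfied by some integers in the range but not all.

Answer: Sometimes true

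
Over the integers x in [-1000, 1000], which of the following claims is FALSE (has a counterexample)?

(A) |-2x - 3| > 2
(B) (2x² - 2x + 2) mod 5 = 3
(A) x = -1: LHS = |-2·(-1) - 3| = |-1| = 1; 1 > 2 — FAILS
(B) x = 0: LHS = (2·0² - 2·0 + 2) mod 5 = 2 mod 5 = 2; 2 = 3 — FAILS

Answer: Both A and B are false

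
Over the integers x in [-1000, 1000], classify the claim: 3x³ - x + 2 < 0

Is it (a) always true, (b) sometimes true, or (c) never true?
Holds at x = -2: LHS = 3·(-2)³ - (-2) + 2 = -20; -20 < 0 — holds
Fails at x = 0: LHS = 3·0³ - 0 + 2 = 2; 2 < 0 — FAILS
It is satisfied by some integers in the range but not all.

Answer: Sometimes true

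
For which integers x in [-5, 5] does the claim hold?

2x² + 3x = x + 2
Track d = LHS − RHS over the integers in [-5, 5]. Equality would need d = 0, but d changes sign only between consecutive integers, jumping over 0:
x = -2: LHS = 2·(-2)² + 3·(-2) = 2, RHS = (-2) + 2 = 0; 2 = 0 — FAILS  (d = 2)
x = -1: LHS = 2·(-1)² + 3·(-1) = -1, RHS = (-1) + 2 = 1; -1 = 1 — FAILS  (d = -2)
x = 0: LHS = 2·0² + 3·0 = 0, RHS = 0 + 2 = 2; 0 = 2 — FAILS  (d = -2)
x = 1: LHS = 2·1² + 3·1 = 5, RHS = 1 + 2 = 3; 5 = 3 — FAILS  (d = 2)
Away from these crossings d keeps a constant sign, and checking every integer in [-5, 5] confirms d ≠ 0 throughout. Hence the two sides are never equal, so the claimed relation (=) fails for every integer in [-5, 5].

Answer: None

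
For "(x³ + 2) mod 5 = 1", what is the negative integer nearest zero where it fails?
Testing negative integers from -1 downward:
x = -1: LHS = ((-1)³ + 2) mod 5 = 1 mod 5 = 1; 1 = 1 — holds
x = -2: LHS = ((-2)³ + 2) mod 5 = (-6) mod 5 = 4; 4 = 1 — FAILS  ← closest negative counterexample to 0

Answer: x = -2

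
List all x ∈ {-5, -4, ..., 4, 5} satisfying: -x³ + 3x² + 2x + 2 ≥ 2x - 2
Holds for: {-5, -4, -3, -2, -1, 0, 1, 2, 3}
Fails for: {4, 5}

Answer: {-5, -4, -3, -2, -1, 0, 1, 2, 3}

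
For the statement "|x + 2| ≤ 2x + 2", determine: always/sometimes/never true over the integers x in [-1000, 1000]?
Holds at x = 0: LHS = |0 + 2| = |2| = 2, RHS = 2·0 + 2 = 2; 2 ≤ 2 — holds
Fails at x = -1: LHS = |(-1) + 2| = |1| = 1, RHS = 2·(-1) + 2 = 0; 1 ≤ 0 — FAILS
It is satisfied by some integers in the range but not all.

Answer: Sometimes true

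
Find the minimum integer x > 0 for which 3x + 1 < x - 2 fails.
Testing positive integers:
x = 1: LHS = 3·1 + 1 = 4, RHS = 1 - 2 = -1; 4 < -1 — FAILS  ← smallest positive counterexample

Answer: x = 1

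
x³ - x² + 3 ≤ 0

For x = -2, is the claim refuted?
Substitute x = -2 into the relation:
x = -2: LHS = (-2)³ - (-2)² + 3 = -9; -9 ≤ 0 — holds

The claim holds here, so x = -2 is not a counterexample. (A counterexample exists elsewhere, e.g. x = 0.)

Answer: No, x = -2 is not a counterexample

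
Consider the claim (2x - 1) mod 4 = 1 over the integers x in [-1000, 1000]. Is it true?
The claim fails at x = 0:
x = 0: LHS = (2·0 - 1) mod 4 = (-1) mod 4 = 3; 3 = 1 — FAILS

Because a single integer refutes it, the statement is false.

Answer: False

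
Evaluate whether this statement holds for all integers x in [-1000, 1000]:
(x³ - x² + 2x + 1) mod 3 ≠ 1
The claim fails at x = 0:
x = 0: LHS = (0³ - 0² + 2·0 + 1) mod 3 = 1 mod 3 = 1; 1 ≠ 1 — FAILS

Because a single integer refutes it, the statement is false.

Answer: False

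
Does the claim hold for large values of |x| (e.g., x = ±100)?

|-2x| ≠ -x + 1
x = 100: LHS = |-2·100| = |-200| = 200, RHS = -100 + 1 = -99; 200 ≠ -99 — holds
x = -100: LHS = |-2·(-100)| = |200| = 200, RHS = -(-100) + 1 = 101; 200 ≠ 101 — holds

Answer: Yes, holds for both x = 100 and x = -100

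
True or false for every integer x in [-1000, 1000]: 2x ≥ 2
The claim fails at x = 0:
x = 0: LHS = 2·0 = 0; 0 ≥ 2 — FAILS

Because a single integer refutes it, the statement is false.

Answer: False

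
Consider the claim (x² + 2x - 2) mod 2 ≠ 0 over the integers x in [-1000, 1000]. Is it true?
The claim fails at x = 0:
x = 0: LHS = (0² + 2·0 - 2) mod 2 = (-2) mod 2 = 0; 0 ≠ 0 — FAILS

Because a single integer refutes it, the statement is false.

Answer: False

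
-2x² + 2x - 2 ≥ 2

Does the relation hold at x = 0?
x = 0: LHS = -2·0² + 2·0 - 2 = -2; -2 ≥ 2 — FAILS

The relation fails at x = 0, so x = 0 is a counterexample.

Answer: No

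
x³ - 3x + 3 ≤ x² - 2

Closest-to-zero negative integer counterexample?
Testing negative integers from -1 downward:
x = -1: LHS = (-1)³ - 3·(-1) + 3 = 5, RHS = (-1)² - 2 = -1; 5 ≤ -1 — FAILS  ← closest negative counterexample to 0

Answer: x = -1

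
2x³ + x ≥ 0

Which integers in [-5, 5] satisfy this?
Holds for: {0, 1, 2, 3, 4, 5}
Fails for: {-5, -4, -3, -2, -1}

Answer: {0, 1, 2, 3, 4, 5}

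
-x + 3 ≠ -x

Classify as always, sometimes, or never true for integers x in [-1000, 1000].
Over all integers in [-1000, 1000], LHS − RHS is always positive; it is smallest at x = 0, where it equals 3:
x = 0: LHS = -0 + 3 = 3, RHS = -0 = 0; 3 ≠ 0 — holds
At the ends of the range:
x = -1000: LHS = -(-1000) + 3 = 1003, RHS = -(-1000) = 1000; 1003 ≠ 1000 — holds
x = 1000: LHS = -1000 + 3 = -997; -997 ≠ -1000 — holds
Hence LHS − RHS is never 0, i.e. the two sides are never equal, so the relation holds for every integer in [-1000, 1000].

No counterexample exists.

Answer: Always true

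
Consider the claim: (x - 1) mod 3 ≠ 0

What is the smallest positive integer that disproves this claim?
Testing positive integers:
x = 1: LHS = (1 - 1) mod 3 = 0 mod 3 = 0; 0 ≠ 0 — FAILS  ← smallest positive counterexample

Answer: x = 1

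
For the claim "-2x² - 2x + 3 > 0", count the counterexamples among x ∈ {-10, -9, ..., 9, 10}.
Counterexamples in [-10, 10]: {-10, -9, -8, -7, -6, -5, -4, -3, -2, 1, 2, 3, 4, 5, 6, 7, 8, 9, 10}.

Counting them gives 19 values.

Answer: 19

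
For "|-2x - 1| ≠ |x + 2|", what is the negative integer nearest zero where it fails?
Testing negative integers from -1 downward:
x = -1: LHS = |-2·(-1) - 1| = |1| = 1, RHS = |(-1) + 2| = |1| = 1; 1 ≠ 1 — FAILS  ← closest negative counterexample to 0

Answer: x = -1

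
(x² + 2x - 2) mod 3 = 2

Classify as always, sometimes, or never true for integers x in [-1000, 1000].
For a polynomial with integer coefficients, its value mod 3 depends only on x mod 3, so it suffices to check one representative of each residue class, x = 0, 1, 2:
x = 0: LHS = (0² + 2·0 - 2) mod 3 = (-2) mod 3 = 1; 1 = 2 — FAILS
x = 1: LHS = (1² + 2·1 - 2) mod 3 = 1 mod 3 = 1; 1 = 2 — FAILS
x = 2: LHS = (2² + 2·2 - 2) mod 3 = 6 mod 3 = 0; 0 = 2 — FAILS
The relation fails in every residue class, so the claimed relation (=) fails for every integer in [-1000, 1000].

No integer in the range satisfies it.

Answer: Never true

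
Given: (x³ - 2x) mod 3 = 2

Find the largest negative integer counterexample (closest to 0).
Testing negative integers from -1 downward:
x = -1: LHS = ((-1)³ - 2·(-1)) mod 3 = 1 mod 3 = 1; 1 = 2 — FAILS  ← closest negative counterexample to 0

Answer: x = -1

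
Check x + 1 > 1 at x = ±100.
x = 100: LHS = 100 + 1 = 101; 101 > 1 — holds
x = -100: LHS = (-100) + 1 = -99; -99 > 1 — FAILS

Answer: Partially: holds for x = 100, fails for x = -100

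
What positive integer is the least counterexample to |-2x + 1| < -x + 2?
Testing positive integers:
x = 1: LHS = |-2·1 + 1| = |-1| = 1, RHS = -1 + 2 = 1; 1 < 1 — FAILS  ← smallest positive counterexample

Answer: x = 1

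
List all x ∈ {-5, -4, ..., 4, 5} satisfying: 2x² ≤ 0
Holds for: {0}
Fails for: {-5, -4, -3, -2, -1, 1, 2, 3, 4, 5}

Answer: {0}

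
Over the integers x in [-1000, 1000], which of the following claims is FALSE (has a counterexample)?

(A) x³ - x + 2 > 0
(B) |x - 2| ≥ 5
(A) x = -2: LHS = (-2)³ - (-2) + 2 = -4; -4 > 0 — FAILS
(B) x = 0: LHS = |0 - 2| = |-2| = 2; 2 ≥ 5 — FAILS

Answer: Both A and B are false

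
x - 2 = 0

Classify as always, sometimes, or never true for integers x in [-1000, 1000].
Holds at x = 2: LHS = 2 - 2 = 0; 0 = 0 — holds
Fails at x = 0: LHS = 0 - 2 = -2; -2 = 0 — FAILS
It is satisfied by some integers in the range but not all.

Answer: Sometimes true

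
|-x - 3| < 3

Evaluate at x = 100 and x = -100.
x = 100: LHS = |-100 - 3| = |-103| = 103; 103 < 3 — FAILS
x = -100: LHS = |-(-100) - 3| = |97| = 97; 97 < 3 — FAILS

Answer: No, fails for both x = 100 and x = -100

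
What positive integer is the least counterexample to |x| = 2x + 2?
Testing positive integers:
x = 1: LHS = |1| = 1, RHS = 2·1 + 2 = 4; 1 = 4 — FAILS  ← smallest positive counterexample

Answer: x = 1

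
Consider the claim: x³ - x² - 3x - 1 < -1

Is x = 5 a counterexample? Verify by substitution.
Substitute x = 5 into the relation:
x = 5: LHS = 5³ - 5² - 3·5 - 1 = 84; 84 < -1 — FAILS

Since the claim fails at x = 5, this value is a counterexample.

Answer: Yes, x = 5 is a counterexample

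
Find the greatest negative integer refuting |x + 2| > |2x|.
Testing negative integers from -1 downward:
x = -1: LHS = |(-1) + 2| = |1| = 1, RHS = |2·(-1)| = |-2| = 2; 1 > 2 — FAILS  ← closest negative counterexample to 0

Answer: x = -1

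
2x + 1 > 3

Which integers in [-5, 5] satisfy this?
Holds for: {2, 3, 4, 5}
Fails for: {-5, -4, -3, -2, -1, 0, 1}

Answer: {2, 3, 4, 5}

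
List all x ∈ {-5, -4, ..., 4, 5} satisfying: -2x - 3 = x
Holds for: {-1}
Fails for: {-5, -4, -3, -2, 0, 1, 2, 3, 4, 5}

Answer: {-1}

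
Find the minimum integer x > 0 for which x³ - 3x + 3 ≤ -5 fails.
Testing positive integers:
x = 1: LHS = 1³ - 3·1 + 3 = 1; 1 ≤ -5 — FAILS  ← smallest positive counterexample

Answer: x = 1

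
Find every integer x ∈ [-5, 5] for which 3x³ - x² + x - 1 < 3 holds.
Holds for: {-5, -4, -3, -2, -1, 0, 1}
Fails for: {2, 3, 4, 5}

Answer: {-5, -4, -3, -2, -1, 0, 1}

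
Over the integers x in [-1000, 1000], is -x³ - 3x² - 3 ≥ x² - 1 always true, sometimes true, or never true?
Holds at x = -5: LHS = -(-5)³ - 3·(-5)² - 3 = 47, RHS = (-5)² - 1 = 24; 47 ≥ 24 — holds
Fails at x = 0: LHS = -0³ - 3·0² - 3 = -3, RHS = 0² - 1 = -1; -3 ≥ -1 — FAILS
It is satisfied by some integers in the range but not all.

Answer: Sometimes true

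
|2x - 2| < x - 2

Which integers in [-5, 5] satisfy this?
Over all integers in [-5, 5], LHS − RHS is smallest at x = 1, where it equals 1:
x = 1: LHS = |2·1 - 2| = |0| = 0, RHS = 1 - 2 = -1; 0 < -1 — FAILS
At the ends of the range:
x = -5: LHS = |2·(-5) - 2| = |-12| = 12, RHS = (-5) - 2 = -7; 12 < -7 — FAILS
x = 5: LHS = |2·5 - 2| = |8| = 8, RHS = 5 - 2 = 3; 8 < 3 — FAILS
Hence LHS − RHS is never negative, i.e. LHS ≥ RHS throughout, so the claimed relation (<) fails for every integer in [-5, 5].

Answer: None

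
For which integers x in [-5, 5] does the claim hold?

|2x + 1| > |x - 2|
Holds for: {-5, -4, 1, 2, 3, 4, 5}
Fails for: {-3, -2, -1, 0}

Answer: {-5, -4, 1, 2, 3, 4, 5}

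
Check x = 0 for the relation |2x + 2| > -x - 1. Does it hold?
x = 0: LHS = |2·0 + 2| = |2| = 2, RHS = -0 - 1 = -1; 2 > -1 — holds

The relation is satisfied at x = 0.

Answer: Yes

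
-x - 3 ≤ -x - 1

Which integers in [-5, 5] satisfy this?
Over all integers in [-5, 5], LHS − RHS is largest at x = 0, where it equals -2:
x = 0: LHS = -0 - 3 = -3, RHS = -0 - 1 = -1; -3 ≤ -1 — holds
At the ends of the range:
x = -5: LHS = -(-5) - 3 = 2, RHS = -(-5) - 1 = 4; 2 ≤ 4 — holds
x = 5: LHS = -5 - 3 = -8, RHS = -5 - 1 = -6; -8 ≤ -6 — holds
Hence LHS − RHS is never positive, i.e. LHS ≤ RHS throughout, so the relation holds for every integer in [-5, 5].

Answer: All integers in [-5, 5]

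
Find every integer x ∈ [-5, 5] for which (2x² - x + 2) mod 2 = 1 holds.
Holds for: {-5, -3, -1, 1, 3, 5}
Fails for: {-4, -2, 0, 2, 4}

Answer: {-5, -3, -1, 1, 3, 5}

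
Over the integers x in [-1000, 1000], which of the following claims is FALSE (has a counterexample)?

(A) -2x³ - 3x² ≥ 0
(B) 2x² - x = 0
(A) x = 1: LHS = -2·1³ - 3·1² = -5; -5 ≥ 0 — FAILS
(B) x = 1: LHS = 2·1² - 1 = 1; 1 = 0 — FAILS

Answer: Both A and B are false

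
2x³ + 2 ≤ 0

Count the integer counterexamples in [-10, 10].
Counterexamples in [-10, 10]: {0, 1, 2, 3, 4, 5, 6, 7, 8, 9, 10}.

Counting them gives 11 values.

Answer: 11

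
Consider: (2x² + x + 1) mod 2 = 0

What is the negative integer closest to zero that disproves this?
Testing negative integers from -1 downward:
x = -1: LHS = (2·(-1)² + (-1) + 1) mod 2 = 2 mod 2 = 0; 0 = 0 — holds
x = -2: LHS = (2·(-2)² + (-2) + 1) mod 2 = 7 mod 2 = 1; 1 = 0 — FAILS  ← closest negative counterexample to 0

Answer: x = -2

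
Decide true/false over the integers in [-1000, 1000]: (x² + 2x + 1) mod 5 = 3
The claim fails at x = 0:
x = 0: LHS = (0² + 2·0 + 1) mod 5 = 1 mod 5 = 1; 1 = 3 — FAILS

Because a single integer refutes it, the statement is false.

Answer: False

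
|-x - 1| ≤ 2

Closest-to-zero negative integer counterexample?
Testing negative integers from -1 downward:
x = -1: LHS = |-(-1) - 1| = |0| = 0; 0 ≤ 2 — holds
x = -2: LHS = |-(-2) - 1| = |1| = 1; 1 ≤ 2 — holds
x = -3: LHS = |-(-3) - 1| = |2| = 2; 2 ≤ 2 — holds
x = -4: LHS = |-(-4) - 1| = |3| = 3; 3 ≤ 2 — FAILS  ← closest negative counterexample to 0

Answer: x = -4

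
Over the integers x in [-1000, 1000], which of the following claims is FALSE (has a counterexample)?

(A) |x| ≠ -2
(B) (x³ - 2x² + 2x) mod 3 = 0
(A) An absolute value is never negative, so the left side is ≥ 0 for every x, while the right side is -2. Tightest case in [-1000, 1000] is x = 0:
x = 0: LHS = |0| = 0; 0 ≠ -2 — holds
Hence LHS − RHS is never 0, i.e. the two sides are never equal, so the relation holds for every integer in [-1000, 1000].

(B) x = 1: LHS = (1³ - 2·1² + 2·1) mod 3 = 1 mod 3 = 1; 1 = 0 — FAILS

Only (B) has a counterexample.

Answer: B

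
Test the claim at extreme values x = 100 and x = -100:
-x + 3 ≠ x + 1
x = 100: LHS = -100 + 3 = -97, RHS = 100 + 1 = 101; -97 ≠ 101 — holds
x = -100: LHS = -(-100) + 3 = 103, RHS = (-100) + 1 = -99; 103 ≠ -99 — holds

Answer: Yes, holds for both x = 100 and x = -100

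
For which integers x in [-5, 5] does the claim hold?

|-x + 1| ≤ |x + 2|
Holds for: {0, 1, 2, 3, 4, 5}
Fails for: {-5, -4, -3, -2, -1}

Answer: {0, 1, 2, 3, 4, 5}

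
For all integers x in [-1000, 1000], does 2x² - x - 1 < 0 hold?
The claim fails at x = 1:
x = 1: LHS = 2·1² - 1 - 1 = 0; 0 < 0 — FAILS

Because a single integer refutes it, the statement is false.

Answer: False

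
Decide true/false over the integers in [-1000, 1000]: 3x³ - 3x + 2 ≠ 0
Track d = LHS − RHS over the integers in [-1000, 1000]. Equality would need d = 0, but d changes sign only between consecutive integers, jumping over 0:
x = -2: LHS = 3·(-2)³ - 3·(-2) + 2 = -16; -16 ≠ 0 — holds  (d = -16)
x = -1: LHS = 3·(-1)³ - 3·(-1) + 2 = 2; 2 ≠ 0 — holds  (d = 2)
Away from these crossings d keeps a constant sign, and checking every integer in [-1000, 1000] confirms d ≠ 0 throughout. Hence the two sides are never equal, so the relation holds for every integer in [-1000, 1000].

No counterexample exists.

Answer: True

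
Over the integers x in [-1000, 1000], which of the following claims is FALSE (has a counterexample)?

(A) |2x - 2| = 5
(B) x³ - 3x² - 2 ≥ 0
(A) x = 0: LHS = |2·0 - 2| = |-2| = 2; 2 = 5 — FAILS
(B) x = 0: LHS = 0³ - 3·0² - 2 = -2; -2 ≥ 0 — FAILS

Answer: Both A and B are false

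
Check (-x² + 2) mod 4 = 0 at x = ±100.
x = 100: LHS = (-100² + 2) mod 4 = (-9998) mod 4 = 2; 2 = 0 — FAILS
x = -100: LHS = (-(-100)² + 2) mod 4 = (-9998) mod 4 = 2; 2 = 0 — FAILS

Answer: No, fails for both x = 100 and x = -100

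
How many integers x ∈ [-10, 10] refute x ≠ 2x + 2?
Counterexamples in [-10, 10]: {-2}.

Counting them gives 1 values.

Answer: 1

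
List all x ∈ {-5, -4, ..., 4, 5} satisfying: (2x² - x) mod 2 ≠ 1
Holds for: {-4, -2, 0, 2, 4}
Fails for: {-5, -3, -1, 1, 3, 5}

Answer: {-4, -2, 0, 2, 4}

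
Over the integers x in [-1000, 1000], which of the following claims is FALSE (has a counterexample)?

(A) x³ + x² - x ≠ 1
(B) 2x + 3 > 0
(A) x = 1: LHS = 1³ + 1² - 1 = 1; 1 ≠ 1 — FAILS
(B) x = -2: LHS = 2·(-2) + 3 = -1; -1 > 0 — FAILS

Answer: Both A and B are false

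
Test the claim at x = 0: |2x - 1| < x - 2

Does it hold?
x = 0: LHS = |2·0 - 1| = |-1| = 1, RHS = 0 - 2 = -2; 1 < -2 — FAILS

The relation fails at x = 0, so x = 0 is a counterexample.

Answer: No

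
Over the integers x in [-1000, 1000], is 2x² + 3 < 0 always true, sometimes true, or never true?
Over all integers in [-1000, 1000], LHS − RHS is smallest at x = 0, where it equals 3:
x = 0: LHS = 2·0² + 3 = 3; 3 < 0 — FAILS
At the ends of the range:
x = -1000: LHS = 2·(-1000)² + 3 = 2000003; 2000003 < 0 — FAILS
x = 1000: LHS = 2·1000² + 3 = 2000003; 2000003 < 0 — FAILS
Hence LHS − RHS is never negative, i.e. LHS ≥ RHS throughout, so the claimed relation (<) fails for every integer in [-1000, 1000].

No integer in the range satisfies it.

Answer: Never true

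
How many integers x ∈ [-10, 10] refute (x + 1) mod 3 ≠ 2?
Counterexamples in [-10, 10]: {-8, -5, -2, 1, 4, 7, 10}.

Counting them gives 7 values.

Answer: 7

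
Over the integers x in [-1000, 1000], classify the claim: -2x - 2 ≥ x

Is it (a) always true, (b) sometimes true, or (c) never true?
Holds at x = -1: LHS = -2·(-1) - 2 = 0; 0 ≥ -1 — holds
Fails at x = 0: LHS = -2·0 - 2 = -2; -2 ≥ 0 — FAILS
It is satisfied by some integers in the range but not all.

Answer: Sometimes true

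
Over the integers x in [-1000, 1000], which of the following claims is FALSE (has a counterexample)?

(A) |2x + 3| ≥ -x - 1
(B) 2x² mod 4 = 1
(A) Over all integers in [-1000, 1000], LHS − RHS is smallest at x = -2, where it equals 0:
x = -2: LHS = |2·(-2) + 3| = |-1| = 1, RHS = -(-2) - 1 = 1; 1 ≥ 1 — holds
At the ends of the range:
x = -1000: LHS = |2·(-1000) + 3| = |-1997| = 1997, RHS = -(-1000) - 1 = 999; 1997 ≥ 999 — holds
x = 1000: LHS = |2·1000 + 3| = |2003| = 2003, RHS = -1000 - 1 = -1001; 2003 ≥ -1001 — holds
Hence LHS − RHS is never negative, i.e. LHS ≥ RHS throughout, so the relation holds for every integer in [-1000, 1000].

(B) x = 0: LHS = (2·0²) mod 4 = 0 mod 4 = 0; 0 = 1 — FAILS

Only (B) has a counterexample.

Answer: B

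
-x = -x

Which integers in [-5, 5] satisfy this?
LHS − RHS = 0 at every integer in [-5, 5]; the two sides always agree. For instance:
x = -5: LHS = -(-5) = 5, RHS = -(-5) = 5; 5 = 5 — holds
x = 0: LHS = -0 = 0, RHS = -0 = 0; 0 = 0 — holds
x = 5: -5 = -5 — holds
The sides are never unequal, so the relation holds for every integer in [-5, 5].

Answer: All integers in [-5, 5]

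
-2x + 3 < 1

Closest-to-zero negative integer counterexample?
Testing negative integers from -1 downward:
x = -1: LHS = -2·(-1) + 3 = 5; 5 < 1 — FAILS  ← closest negative counterexample to 0

Answer: x = -1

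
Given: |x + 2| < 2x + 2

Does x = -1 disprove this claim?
Substitute x = -1 into the relation:
x = -1: LHS = |(-1) + 2| = |1| = 1, RHS = 2·(-1) + 2 = 0; 1 < 0 — FAILS

Since the claim fails at x = -1, this value is a counterexample.

Answer: Yes, x = -1 is a counterexample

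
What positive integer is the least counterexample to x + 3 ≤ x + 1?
Testing positive integers:
x = 1: LHS = 1 + 3 = 4, RHS = 1 + 1 = 2; 4 ≤ 2 — FAILS  ← smallest positive counterexample

Answer: x = 1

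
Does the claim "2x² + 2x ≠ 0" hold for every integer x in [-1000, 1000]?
The claim fails at x = 0:
x = 0: LHS = 2·0² + 2·0 = 0; 0 ≠ 0 — FAILS

Because a single integer refutes it, the statement is false.

Answer: False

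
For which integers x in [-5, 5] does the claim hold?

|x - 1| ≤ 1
Holds for: {0, 1, 2}
Fails for: {-5, -4, -3, -2, -1, 3, 4, 5}

Answer: {0, 1, 2}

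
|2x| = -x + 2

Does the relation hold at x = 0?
x = 0: LHS = |2·0| = |0| = 0, RHS = -0 + 2 = 2; 0 = 2 — FAILS

The relation fails at x = 0, so x = 0 is a counterexample.

Answer: No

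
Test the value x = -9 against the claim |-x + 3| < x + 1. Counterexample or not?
Substitute x = -9 into the relation:
x = -9: LHS = |-(-9) + 3| = |12| = 12, RHS = (-9) + 1 = -8; 12 < -8 — FAILS

Since the claim fails at x = -9, this value is a counterexample.

Answer: Yes, x = -9 is a counterexample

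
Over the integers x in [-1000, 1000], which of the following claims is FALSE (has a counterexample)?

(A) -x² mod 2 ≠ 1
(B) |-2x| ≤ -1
(A) x = 1: LHS = (-1²) mod 2 = (-1) mod 2 = 1; 1 ≠ 1 — FAILS
(B) x = 0: LHS = |-2·0| = |0| = 0; 0 ≤ -1 — FAILS

Answer: Both A and B are false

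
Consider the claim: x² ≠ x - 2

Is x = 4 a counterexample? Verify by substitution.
Substitute x = 4 into the relation:
x = 4: LHS = 4² = 16, RHS = 4 - 2 = 2; 16 ≠ 2 — holds

The relation holds at x = 4, so it is not a counterexample.

Answer: No, x = 4 is not a counterexample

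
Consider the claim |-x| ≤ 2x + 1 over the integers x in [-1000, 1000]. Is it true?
The claim fails at x = -1:
x = -1: LHS = |-(-1)| = |1| = 1, RHS = 2·(-1) + 1 = -1; 1 ≤ -1 — FAILS

Because a single integer refutes it, the statement is false.

Answer: False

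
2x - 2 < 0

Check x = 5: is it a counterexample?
Substitute x = 5 into the relation:
x = 5: LHS = 2·5 - 2 = 8; 8 < 0 — FAILS

Since the claim fails at x = 5, this value is a counterexample.

Answer: Yes, x = 5 is a counterexample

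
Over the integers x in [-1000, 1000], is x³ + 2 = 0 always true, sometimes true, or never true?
Track d = LHS − RHS over the integers in [-1000, 1000]. Equality would need d = 0, but d changes sign only between consecutive integers, jumping over 0:
x = -2: LHS = (-2)³ + 2 = -6; -6 = 0 — FAILS  (d = -6)
x = -1: LHS = (-1)³ + 2 = 1; 1 = 0 — FAILS  (d = 1)
Away from these crossings d keeps a constant sign, and checking every integer in [-1000, 1000] confirms d ≠ 0 throughout. Hence the two sides are never equal, so the claimed relation (=) fails for every integer in [-1000, 1000].

No integer in the range satisfies it.

Answer: Never true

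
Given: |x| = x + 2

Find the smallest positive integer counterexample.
Testing positive integers:
x = 1: LHS = |1| = 1, RHS = 1 + 2 = 3; 1 = 3 — FAILS  ← smallest positive counterexample

Answer: x = 1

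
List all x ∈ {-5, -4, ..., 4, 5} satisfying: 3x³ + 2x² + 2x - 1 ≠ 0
Track d = LHS − RHS over the integers in [-5, 5]. Equality would need d = 0, but d changes sign only between consecutive integers, jumping over 0:
x = 0: LHS = 3·0³ + 2·0² + 2·0 - 1 = -1; -1 ≠ 0 — holds  (d = -1)
x = 1: LHS = 3·1³ + 2·1² + 2·1 - 1 = 6; 6 ≠ 0 — holds  (d = 6)
Away from these crossings d keeps a constant sign, and checking every integer in [-5, 5] confirms d ≠ 0 throughout. Hence the two sides are never equal, so the relation holds for every integer in [-5, 5].

Answer: All integers in [-5, 5]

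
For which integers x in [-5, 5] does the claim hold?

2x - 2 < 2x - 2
Over all integers in [-5, 5], LHS − RHS is smallest at x = 0, where it equals 0:
x = 0: LHS = 2·0 - 2 = -2, RHS = 2·0 - 2 = -2; -2 < -2 — FAILS
At the ends of the range:
x = -5: LHS = 2·(-5) - 2 = -12, RHS = 2·(-5) - 2 = -12; -12 < -12 — FAILS
x = 5: LHS = 2·5 - 2 = 8, RHS = 2·5 - 2 = 8; 8 < 8 — FAILS
Hence LHS − RHS is never negative, i.e. LHS ≥ RHS throughout, so the claimed relation (<) fails for every integer in [-5, 5].

Answer: None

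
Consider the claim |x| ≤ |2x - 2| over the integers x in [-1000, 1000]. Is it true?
The claim fails at x = 1:
x = 1: LHS = |1| = 1, RHS = |2·1 - 2| = |0| = 0; 1 ≤ 0 — FAILS

Because a single integer refutes it, the statement is false.

Answer: False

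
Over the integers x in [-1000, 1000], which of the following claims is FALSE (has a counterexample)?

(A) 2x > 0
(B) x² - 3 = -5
(A) x = 0: LHS = 2·0 = 0; 0 > 0 — FAILS
(B) x = 0: LHS = 0² - 3 = -3; -3 = -5 — FAILS

Answer: Both A and B are false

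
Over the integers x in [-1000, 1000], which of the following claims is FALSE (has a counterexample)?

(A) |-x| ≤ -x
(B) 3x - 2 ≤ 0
(A) x = 1: LHS = |-1| = 1; 1 ≤ -1 — FAILS
(B) x = 1: LHS = 3·1 - 2 = 1; 1 ≤ 0 — FAILS

Answer: Both A and B are false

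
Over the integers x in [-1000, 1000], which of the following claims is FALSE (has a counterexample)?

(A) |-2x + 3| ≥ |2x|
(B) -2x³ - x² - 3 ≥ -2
(A) x = 1: LHS = |-2·1 + 3| = |1| = 1, RHS = |2·1| = |2| = 2; 1 ≥ 2 — FAILS
(B) x = 0: LHS = -2·0³ - 0² - 3 = -3; -3 ≥ -2 — FAILS

Answer: Both A and B are false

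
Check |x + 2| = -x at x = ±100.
x = 100: LHS = |100 + 2| = |102| = 102; 102 = -100 — FAILS
x = -100: LHS = |(-100) + 2| = |-98| = 98, RHS = -(-100) = 100; 98 = 100 — FAILS

Answer: No, fails for both x = 100 and x = -100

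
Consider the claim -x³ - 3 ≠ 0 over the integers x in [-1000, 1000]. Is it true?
Track d = LHS − RHS over the integers in [-1000, 1000]. Equality would need d = 0, but d changes sign only between consecutive integers, jumping over 0:
x = -2: LHS = -(-2)³ - 3 = 5; 5 ≠ 0 — holds  (d = 5)
x = -1: LHS = -(-1)³ - 3 = -2; -2 ≠ 0 — holds  (d = -2)
Away from these crossings d keeps a constant sign, and checking every integer in [-1000, 1000] confirms d ≠ 0 throughout. Hence the two sides are never equal, so the relation holds for every integer in [-1000, 1000].

No counterexample exists.

Answer: True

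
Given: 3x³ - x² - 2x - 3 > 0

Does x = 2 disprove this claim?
Substitute x = 2 into the relation:
x = 2: LHS = 3·2³ - 2² - 2·2 - 3 = 13; 13 > 0 — holds

The claim holds here, so x = 2 is not a counterexample. (A counterexample exists elsewhere, e.g. x = 0.)

Answer: No, x = 2 is not a counterexample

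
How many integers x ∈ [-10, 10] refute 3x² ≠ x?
Counterexamples in [-10, 10]: {0}.

Counting them gives 1 values.

Answer: 1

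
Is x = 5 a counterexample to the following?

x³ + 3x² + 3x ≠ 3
Substitute x = 5 into the relation:
x = 5: LHS = 5³ + 3·5² + 3·5 = 215; 215 ≠ 3 — holds

The relation holds at x = 5, so it is not a counterexample.

Answer: No, x = 5 is not a counterexample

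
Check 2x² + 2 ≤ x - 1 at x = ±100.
x = 100: LHS = 2·100² + 2 = 20002, RHS = 100 - 1 = 99; 20002 ≤ 99 — FAILS
x = -100: LHS = 2·(-100)² + 2 = 20002, RHS = (-100) - 1 = -101; 20002 ≤ -101 — FAILS

Answer: No, fails for both x = 100 and x = -100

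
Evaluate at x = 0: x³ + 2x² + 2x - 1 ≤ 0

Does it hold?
x = 0: LHS = 0³ + 2·0² + 2·0 - 1 = -1; -1 ≤ 0 — holds

The relation is satisfied at x = 0.

Answer: Yes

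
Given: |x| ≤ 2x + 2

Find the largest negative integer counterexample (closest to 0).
Testing negative integers from -1 downward:
x = -1: LHS = |-1| = 1, RHS = 2·(-1) + 2 = 0; 1 ≤ 0 — FAILS  ← closest negative counterexample to 0

Answer: x = -1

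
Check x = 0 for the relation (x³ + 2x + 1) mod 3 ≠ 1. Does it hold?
x = 0: LHS = (0³ + 2·0 + 1) mod 3 = 1 mod 3 = 1; 1 ≠ 1 — FAILS

The relation fails at x = 0, so x = 0 is a counterexample.

Answer: No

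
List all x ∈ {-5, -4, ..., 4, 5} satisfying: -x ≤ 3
Holds for: {-3, -2, -1, 0, 1, 2, 3, 4, 5}
Fails for: {-5, -4}

Answer: {-3, -2, -1, 0, 1, 2, 3, 4, 5}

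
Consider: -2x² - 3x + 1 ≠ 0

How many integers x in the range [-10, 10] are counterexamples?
Track d = LHS − RHS over the integers in [-10, 10]. Equality would need d = 0, but d changes sign only between consecutive integers, jumping over 0:
x = -2: LHS = -2·(-2)² - 3·(-2) + 1 = -1; -1 ≠ 0 — holds  (d = -1)
x = -1: LHS = -2·(-1)² - 3·(-1) + 1 = 2; 2 ≠ 0 — holds  (d = 2)
x = 0: LHS = -2·0² - 3·0 + 1 = 1; 1 ≠ 0 — holds  (d = 1)
x = 1: LHS = -2·1² - 3·1 + 1 = -4; -4 ≠ 0 — holds  (d = -4)
Away from these crossings d keeps a constant sign, and checking every integer in [-10, 10] confirms d ≠ 0 throughout. Hence the two sides are never equal, so the relation holds for every integer in [-10, 10].

No counterexample appears in that range.

Answer: 0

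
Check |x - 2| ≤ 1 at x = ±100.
x = 100: LHS = |100 - 2| = |98| = 98; 98 ≤ 1 — FAILS
x = -100: LHS = |(-100) - 2| = |-102| = 102; 102 ≤ 1 — FAILS

Answer: No, fails for both x = 100 and x = -100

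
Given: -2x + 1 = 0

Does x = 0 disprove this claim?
Substitute x = 0 into the relation:
x = 0: LHS = -2·0 + 1 = 1; 1 = 0 — FAILS

Since the claim fails at x = 0, this value is a counterexample.

Answer: Yes, x = 0 is a counterexample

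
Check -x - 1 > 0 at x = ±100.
x = 100: LHS = -100 - 1 = -101; -101 > 0 — FAILS
x = -100: LHS = -(-100) - 1 = 99; 99 > 0 — holds

Answer: Partially: fails for x = 100, holds for x = -100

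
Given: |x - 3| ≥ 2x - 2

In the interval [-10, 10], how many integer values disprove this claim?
Counterexamples in [-10, 10]: {2, 3, 4, 5, 6, 7, 8, 9, 10}.

Counting them gives 9 values.

Answer: 9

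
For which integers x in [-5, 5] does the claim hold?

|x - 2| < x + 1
Holds for: {1, 2, 3, 4, 5}
Fails for: {-5, -4, -3, -2, -1, 0}

Answer: {1, 2, 3, 4, 5}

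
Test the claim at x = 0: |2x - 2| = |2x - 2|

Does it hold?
x = 0: LHS = |2·0 - 2| = |-2| = 2, RHS = |2·0 - 2| = |-2| = 2; 2 = 2 — holds

The relation is satisfied at x = 0.

Answer: Yes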